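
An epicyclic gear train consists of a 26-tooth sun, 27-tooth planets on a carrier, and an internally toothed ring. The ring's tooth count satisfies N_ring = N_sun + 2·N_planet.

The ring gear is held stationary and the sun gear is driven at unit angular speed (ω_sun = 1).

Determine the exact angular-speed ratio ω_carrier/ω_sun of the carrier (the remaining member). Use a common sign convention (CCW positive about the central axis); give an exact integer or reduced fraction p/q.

13/53

N_ring = 26 + 2·27 = 80
26(ω_s−ω_c) = −80(ω_r−ω_c),  ω_r=0, ω_s=1
26(1−ω_c) = −80(0−ω_c)  ⇒  106ω_c = 26  ⇒  ω_c = 13/53
ω_c/ω_s = 13/53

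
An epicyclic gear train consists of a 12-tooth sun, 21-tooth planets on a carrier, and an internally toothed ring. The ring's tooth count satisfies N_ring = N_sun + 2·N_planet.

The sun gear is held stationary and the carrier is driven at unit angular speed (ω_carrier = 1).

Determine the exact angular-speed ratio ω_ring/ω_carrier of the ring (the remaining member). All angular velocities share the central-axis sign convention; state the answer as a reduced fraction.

N_ring = 12 + 2·21 = 54
12(ω_s−ω_c) = −54(ω_r−ω_c),  ω_s=0, ω_c=1
ω_r = 1 − (12/54)(0−1) = 11/9
ω_r/ω_c = 11/9

11/9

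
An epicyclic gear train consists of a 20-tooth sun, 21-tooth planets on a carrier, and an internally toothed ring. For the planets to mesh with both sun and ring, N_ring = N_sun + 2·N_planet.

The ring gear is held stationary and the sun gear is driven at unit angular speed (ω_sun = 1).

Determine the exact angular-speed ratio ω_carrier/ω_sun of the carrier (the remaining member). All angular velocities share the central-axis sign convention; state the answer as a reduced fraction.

10/41

N_ring = 20 + 2·21 = 62
20(ω_s−ω_c) = −62(ω_r−ω_c),  ω_r=0, ω_s=1
20(1−ω_c) = −62(0−ω_c)  ⇒  82ω_c = 20  ⇒  ω_c = 10/41
ω_c/ω_s = 10/41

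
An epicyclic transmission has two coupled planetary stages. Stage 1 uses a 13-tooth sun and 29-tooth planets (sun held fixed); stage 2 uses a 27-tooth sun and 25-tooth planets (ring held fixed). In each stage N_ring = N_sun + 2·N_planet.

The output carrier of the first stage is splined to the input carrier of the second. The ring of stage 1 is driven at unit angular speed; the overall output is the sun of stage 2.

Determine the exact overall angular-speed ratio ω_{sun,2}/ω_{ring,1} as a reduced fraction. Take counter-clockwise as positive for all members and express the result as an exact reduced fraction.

Stage 1: N_ring = 13 + 2·29 = 71
Stage 1: 13(ω_s−ω_c) = −71(ω_r−ω_c),  ω_s=0, ω_r=1
Stage 1: 13(0−ω_c) = −71(1−ω_c)  ⇒  84ω_c = 71  ⇒  ω_c = 71/84
  ⇒ ω_c¹/ω_r¹ = 71/84
Stage 2: N_ring = 27 + 2·25 = 77
Stage 2: 27(ω_s−ω_c) = −77(ω_r−ω_c),  ω_r=0, ω_c=1
Stage 2: ω_s = 1 − (77/27)(0−1) = 104/27
  ⇒ ω_s²/ω_c² = 104/27
Coupling ω_c² = ω_c¹ ⇒ overall = 71/84 × 104/27 = 1846/567

1846/567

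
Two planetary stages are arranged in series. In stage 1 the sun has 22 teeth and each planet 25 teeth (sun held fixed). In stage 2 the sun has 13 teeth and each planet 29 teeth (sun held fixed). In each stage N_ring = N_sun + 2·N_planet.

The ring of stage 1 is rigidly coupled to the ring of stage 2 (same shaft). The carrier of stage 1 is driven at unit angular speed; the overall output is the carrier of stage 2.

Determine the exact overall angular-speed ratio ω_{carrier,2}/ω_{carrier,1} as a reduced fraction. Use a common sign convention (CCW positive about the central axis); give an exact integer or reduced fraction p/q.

3337/3024

Stage 1: N_ring = 22 + 2·25 = 72
Stage 1: 22(ω_s−ω_c) = −72(ω_r−ω_c),  ω_s=0, ω_c=1
Stage 1: ω_r = 1 − (22/72)(0−1) = 47/36
  ⇒ ω_r¹/ω_c¹ = 47/36
Stage 2: N_ring = 13 + 2·29 = 71
Stage 2: 13(ω_s−ω_c) = −71(ω_r−ω_c),  ω_s=0, ω_r=1
Stage 2: 13(0−ω_c) = −71(1−ω_c)  ⇒  84ω_c = 71  ⇒  ω_c = 71/84
  ⇒ ω_c²/ω_r² = 71/84
Coupling ω_r² = ω_r¹ ⇒ overall = 47/36 × 71/84 = 3337/3024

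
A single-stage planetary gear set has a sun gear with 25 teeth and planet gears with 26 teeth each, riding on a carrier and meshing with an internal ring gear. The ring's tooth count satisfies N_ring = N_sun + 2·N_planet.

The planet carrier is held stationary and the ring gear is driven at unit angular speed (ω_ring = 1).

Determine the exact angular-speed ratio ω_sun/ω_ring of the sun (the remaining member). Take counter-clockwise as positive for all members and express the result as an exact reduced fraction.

-77/25

N_ring = 25 + 2·26 = 77
25(ω_s−ω_c) = −77(ω_r−ω_c),  ω_c=0, ω_r=1
ω_s = 0 − (77/25)(1−0) = -77/25
ω_s/ω_r = -77/25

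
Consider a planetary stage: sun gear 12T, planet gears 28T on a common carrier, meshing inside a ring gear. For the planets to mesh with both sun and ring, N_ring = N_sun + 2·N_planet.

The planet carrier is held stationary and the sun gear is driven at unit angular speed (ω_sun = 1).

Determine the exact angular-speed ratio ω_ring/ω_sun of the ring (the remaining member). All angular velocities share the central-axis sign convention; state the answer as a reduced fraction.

-3/17

N_ring = 12 + 2·28 = 68
12(ω_s−ω_c) = −68(ω_r−ω_c),  ω_c=0, ω_s=1
ω_r = 0 − (12/68)(1−0) = -3/17
ω_r/ω_s = -3/17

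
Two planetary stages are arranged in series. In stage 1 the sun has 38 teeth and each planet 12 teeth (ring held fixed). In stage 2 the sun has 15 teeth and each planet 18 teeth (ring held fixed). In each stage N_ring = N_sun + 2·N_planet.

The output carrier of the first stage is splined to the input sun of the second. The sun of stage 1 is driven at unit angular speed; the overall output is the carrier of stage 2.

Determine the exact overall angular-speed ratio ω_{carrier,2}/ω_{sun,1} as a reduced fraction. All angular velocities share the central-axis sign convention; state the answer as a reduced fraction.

Stage 1: N_ring = 38 + 2·12 = 62
Stage 1: 38(ω_s−ω_c) = −62(ω_r−ω_c),  ω_r=0, ω_s=1
Stage 1: 38(1−ω_c) = −62(0−ω_c)  ⇒  100ω_c = 38  ⇒  ω_c = 19/50
  ⇒ ω_c¹/ω_s¹ = 19/50
Stage 2: N_ring = 15 + 2·18 = 51
Stage 2: 15(ω_s−ω_c) = −51(ω_r−ω_c),  ω_r=0, ω_s=1
Stage 2: 15(1−ω_c) = −51(0−ω_c)  ⇒  66ω_c = 15  ⇒  ω_c = 5/22
  ⇒ ω_c²/ω_s² = 5/22
Coupling ω_s² = ω_c¹ ⇒ overall = 19/50 × 5/22 = 19/220

19/220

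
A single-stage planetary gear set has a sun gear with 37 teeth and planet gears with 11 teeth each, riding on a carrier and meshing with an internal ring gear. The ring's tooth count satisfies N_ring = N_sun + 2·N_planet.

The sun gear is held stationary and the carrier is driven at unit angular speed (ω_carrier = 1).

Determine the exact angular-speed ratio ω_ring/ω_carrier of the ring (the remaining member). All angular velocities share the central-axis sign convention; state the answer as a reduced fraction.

N_ring = 37 + 2·11 = 59
37(ω_s−ω_c) = −59(ω_r−ω_c),  ω_s=0, ω_c=1
ω_r = 1 − (37/59)(0−1) = 96/59
ω_r/ω_c = 96/59

96/59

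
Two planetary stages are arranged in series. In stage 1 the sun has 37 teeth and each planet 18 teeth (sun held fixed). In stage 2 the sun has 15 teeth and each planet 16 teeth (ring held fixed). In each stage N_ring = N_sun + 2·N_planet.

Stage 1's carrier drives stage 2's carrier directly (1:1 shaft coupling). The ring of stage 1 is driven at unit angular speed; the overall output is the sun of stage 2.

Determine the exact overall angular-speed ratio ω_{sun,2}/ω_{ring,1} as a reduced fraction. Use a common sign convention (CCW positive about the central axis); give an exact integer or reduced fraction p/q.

2263/825

Stage 1: N_ring = 37 + 2·18 = 73
Stage 1: 37(ω_s−ω_c) = −73(ω_r−ω_c),  ω_s=0, ω_r=1
Stage 1: 37(0−ω_c) = −73(1−ω_c)  ⇒  110ω_c = 73  ⇒  ω_c = 73/110
  ⇒ ω_c¹/ω_r¹ = 73/110
Stage 2: N_ring = 15 + 2·16 = 47
Stage 2: 15(ω_s−ω_c) = −47(ω_r−ω_c),  ω_r=0, ω_c=1
Stage 2: ω_s = 1 − (47/15)(0−1) = 62/15
  ⇒ ω_s²/ω_c² = 62/15
Coupling ω_c² = ω_c¹ ⇒ overall = 73/110 × 62/15 = 2263/825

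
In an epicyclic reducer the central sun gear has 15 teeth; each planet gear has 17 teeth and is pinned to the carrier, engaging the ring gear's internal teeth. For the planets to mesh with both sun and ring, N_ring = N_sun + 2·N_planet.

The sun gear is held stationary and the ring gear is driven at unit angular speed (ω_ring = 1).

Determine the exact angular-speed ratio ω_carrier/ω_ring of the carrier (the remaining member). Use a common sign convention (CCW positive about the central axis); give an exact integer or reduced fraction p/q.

N_ring = 15 + 2·17 = 49
15(ω_s−ω_c) = −49(ω_r−ω_c),  ω_s=0, ω_r=1
15(0−ω_c) = −49(1−ω_c)  ⇒  64ω_c = 49  ⇒  ω_c = 49/64
ω_c/ω_r = 49/64

49/64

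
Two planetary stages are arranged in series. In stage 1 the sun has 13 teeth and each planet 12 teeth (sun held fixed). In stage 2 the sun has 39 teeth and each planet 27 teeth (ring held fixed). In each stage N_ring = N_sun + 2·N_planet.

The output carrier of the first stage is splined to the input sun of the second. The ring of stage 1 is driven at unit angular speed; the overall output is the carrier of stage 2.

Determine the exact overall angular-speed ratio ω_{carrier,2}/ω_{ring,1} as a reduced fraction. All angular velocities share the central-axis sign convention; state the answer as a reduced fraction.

481/2200

Stage 1: N_ring = 13 + 2·12 = 37
Stage 1: 13(ω_s−ω_c) = −37(ω_r−ω_c),  ω_s=0, ω_r=1
Stage 1: 13(0−ω_c) = −37(1−ω_c)  ⇒  50ω_c = 37  ⇒  ω_c = 37/50
  ⇒ ω_c¹/ω_r¹ = 37/50
Stage 2: N_ring = 39 + 2·27 = 93
Stage 2: 39(ω_s−ω_c) = −93(ω_r−ω_c),  ω_r=0, ω_s=1
Stage 2: 39(1−ω_c) = −93(0−ω_c)  ⇒  132ω_c = 39  ⇒  ω_c = 13/44
  ⇒ ω_c²/ω_s² = 13/44
Coupling ω_s² = ω_c¹ ⇒ overall = 37/50 × 13/44 = 481/2200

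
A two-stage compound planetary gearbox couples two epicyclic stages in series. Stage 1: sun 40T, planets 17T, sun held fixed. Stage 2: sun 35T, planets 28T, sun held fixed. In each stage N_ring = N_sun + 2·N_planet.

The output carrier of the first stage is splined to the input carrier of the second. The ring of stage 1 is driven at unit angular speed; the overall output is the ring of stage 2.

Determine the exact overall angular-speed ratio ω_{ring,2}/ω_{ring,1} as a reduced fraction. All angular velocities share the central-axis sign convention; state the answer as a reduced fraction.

222/247

Stage 1: N_ring = 40 + 2·17 = 74
Stage 1: 40(ω_s−ω_c) = −74(ω_r−ω_c),  ω_s=0, ω_r=1
Stage 1: 40(0−ω_c) = −74(1−ω_c)  ⇒  114ω_c = 74  ⇒  ω_c = 37/57
  ⇒ ω_c¹/ω_r¹ = 37/57
Stage 2: N_ring = 35 + 2·28 = 91
Stage 2: 35(ω_s−ω_c) = −91(ω_r−ω_c),  ω_s=0, ω_c=1
Stage 2: ω_r = 1 − (35/91)(0−1) = 18/13
  ⇒ ω_r²/ω_c² = 18/13
Coupling ω_c² = ω_c¹ ⇒ overall = 37/57 × 18/13 = 222/247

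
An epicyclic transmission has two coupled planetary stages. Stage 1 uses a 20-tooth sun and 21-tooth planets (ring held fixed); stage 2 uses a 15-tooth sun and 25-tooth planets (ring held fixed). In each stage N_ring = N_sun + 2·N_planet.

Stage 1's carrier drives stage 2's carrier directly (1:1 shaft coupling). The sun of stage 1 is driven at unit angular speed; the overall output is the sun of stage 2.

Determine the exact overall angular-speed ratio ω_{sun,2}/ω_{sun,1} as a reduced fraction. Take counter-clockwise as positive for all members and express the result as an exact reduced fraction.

160/123

Stage 1: N_ring = 20 + 2·21 = 62
Stage 1: 20(ω_s−ω_c) = −62(ω_r−ω_c),  ω_r=0, ω_s=1
Stage 1: 20(1−ω_c) = −62(0−ω_c)  ⇒  82ω_c = 20  ⇒  ω_c = 10/41
  ⇒ ω_c¹/ω_s¹ = 10/41
Stage 2: N_ring = 15 + 2·25 = 65
Stage 2: 15(ω_s−ω_c) = −65(ω_r−ω_c),  ω_r=0, ω_c=1
Stage 2: ω_s = 1 − (65/15)(0−1) = 16/3
  ⇒ ω_s²/ω_c² = 16/3
Coupling ω_c² = ω_c¹ ⇒ overall = 10/41 × 16/3 = 160/123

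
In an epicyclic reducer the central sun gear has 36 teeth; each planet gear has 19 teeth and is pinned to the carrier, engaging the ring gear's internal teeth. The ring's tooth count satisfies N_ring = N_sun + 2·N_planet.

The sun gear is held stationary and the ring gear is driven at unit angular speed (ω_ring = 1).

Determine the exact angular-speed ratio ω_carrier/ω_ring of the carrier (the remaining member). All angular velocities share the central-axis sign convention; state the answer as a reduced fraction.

N_ring = 36 + 2·19 = 74
36(ω_s−ω_c) = −74(ω_r−ω_c),  ω_s=0, ω_r=1
36(0−ω_c) = −74(1−ω_c)  ⇒  110ω_c = 74  ⇒  ω_c = 37/55
ω_c/ω_r = 37/55

37/55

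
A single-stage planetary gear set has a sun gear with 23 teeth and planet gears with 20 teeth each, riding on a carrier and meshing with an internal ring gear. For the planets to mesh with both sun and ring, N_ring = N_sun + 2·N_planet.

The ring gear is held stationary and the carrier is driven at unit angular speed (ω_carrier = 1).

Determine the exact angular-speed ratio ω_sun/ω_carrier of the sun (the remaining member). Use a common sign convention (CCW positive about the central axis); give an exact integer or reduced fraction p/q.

N_ring = 23 + 2·20 = 63
23(ω_s−ω_c) = −63(ω_r−ω_c),  ω_r=0, ω_c=1
ω_s = 1 − (63/23)(0−1) = 86/23
ω_s/ω_c = 86/23

86/23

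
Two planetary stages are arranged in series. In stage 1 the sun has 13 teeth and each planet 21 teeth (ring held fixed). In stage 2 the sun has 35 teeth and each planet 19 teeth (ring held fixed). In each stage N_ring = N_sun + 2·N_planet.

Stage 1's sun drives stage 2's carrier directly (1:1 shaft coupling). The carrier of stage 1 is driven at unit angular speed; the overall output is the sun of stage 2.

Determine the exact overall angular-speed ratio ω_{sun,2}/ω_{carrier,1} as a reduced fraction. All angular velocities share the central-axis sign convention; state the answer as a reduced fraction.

7344/455

Stage 1: N_ring = 13 + 2·21 = 55
Stage 1: 13(ω_s−ω_c) = −55(ω_r−ω_c),  ω_r=0, ω_c=1
Stage 1: ω_s = 1 − (55/13)(0−1) = 68/13
  ⇒ ω_s¹/ω_c¹ = 68/13
Stage 2: N_ring = 35 + 2·19 = 73
Stage 2: 35(ω_s−ω_c) = −73(ω_r−ω_c),  ω_r=0, ω_c=1
Stage 2: ω_s = 1 − (73/35)(0−1) = 108/35
  ⇒ ω_s²/ω_c² = 108/35
Coupling ω_c² = ω_s¹ ⇒ overall = 68/13 × 108/35 = 7344/455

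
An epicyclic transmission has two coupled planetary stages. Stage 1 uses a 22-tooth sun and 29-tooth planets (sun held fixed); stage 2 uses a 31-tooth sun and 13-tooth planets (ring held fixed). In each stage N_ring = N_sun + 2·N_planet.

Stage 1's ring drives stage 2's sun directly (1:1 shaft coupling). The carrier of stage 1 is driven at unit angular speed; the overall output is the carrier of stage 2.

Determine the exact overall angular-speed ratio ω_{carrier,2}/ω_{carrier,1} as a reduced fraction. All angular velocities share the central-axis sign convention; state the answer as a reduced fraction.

1581/3520

Stage 1: N_ring = 22 + 2·29 = 80
Stage 1: 22(ω_s−ω_c) = −80(ω_r−ω_c),  ω_s=0, ω_c=1
Stage 1: ω_r = 1 − (22/80)(0−1) = 51/40
  ⇒ ω_r¹/ω_c¹ = 51/40
Stage 2: N_ring = 31 + 2·13 = 57
Stage 2: 31(ω_s−ω_c) = −57(ω_r−ω_c),  ω_r=0, ω_s=1
Stage 2: 31(1−ω_c) = −57(0−ω_c)  ⇒  88ω_c = 31  ⇒  ω_c = 31/88
  ⇒ ω_c²/ω_s² = 31/88
Coupling ω_s² = ω_r¹ ⇒ overall = 51/40 × 31/88 = 1581/3520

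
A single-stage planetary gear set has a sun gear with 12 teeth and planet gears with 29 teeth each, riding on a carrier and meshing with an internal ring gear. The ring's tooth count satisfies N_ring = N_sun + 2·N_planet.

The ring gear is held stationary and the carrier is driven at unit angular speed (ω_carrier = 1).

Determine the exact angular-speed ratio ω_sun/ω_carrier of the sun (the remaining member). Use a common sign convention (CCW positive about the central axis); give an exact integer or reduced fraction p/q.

41/6

N_ring = 12 + 2·29 = 70
12(ω_s−ω_c) = −70(ω_r−ω_c),  ω_r=0, ω_c=1
ω_s = 1 − (70/12)(0−1) = 41/6
ω_s/ω_c = 41/6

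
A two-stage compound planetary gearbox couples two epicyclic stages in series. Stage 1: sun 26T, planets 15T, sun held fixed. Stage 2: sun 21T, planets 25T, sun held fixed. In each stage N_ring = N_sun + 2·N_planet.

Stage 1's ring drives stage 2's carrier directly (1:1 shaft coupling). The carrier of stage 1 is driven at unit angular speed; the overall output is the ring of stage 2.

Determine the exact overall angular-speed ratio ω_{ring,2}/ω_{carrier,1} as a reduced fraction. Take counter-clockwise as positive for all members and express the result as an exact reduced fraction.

943/497

Stage 1: N_ring = 26 + 2·15 = 56
Stage 1: 26(ω_s−ω_c) = −56(ω_r−ω_c),  ω_s=0, ω_c=1
Stage 1: ω_r = 1 − (26/56)(0−1) = 41/28
  ⇒ ω_r¹/ω_c¹ = 41/28
Stage 2: N_ring = 21 + 2·25 = 71
Stage 2: 21(ω_s−ω_c) = −71(ω_r−ω_c),  ω_s=0, ω_c=1
Stage 2: ω_r = 1 − (21/71)(0−1) = 92/71
  ⇒ ω_r²/ω_c² = 92/71
Coupling ω_c² = ω_r¹ ⇒ overall = 41/28 × 92/71 = 943/497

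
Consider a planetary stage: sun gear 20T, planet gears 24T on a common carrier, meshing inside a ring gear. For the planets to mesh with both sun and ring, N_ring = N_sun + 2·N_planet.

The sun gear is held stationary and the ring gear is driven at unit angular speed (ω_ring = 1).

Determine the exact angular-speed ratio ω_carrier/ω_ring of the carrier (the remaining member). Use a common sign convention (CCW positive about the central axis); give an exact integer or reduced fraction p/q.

17/22

N_ring = 20 + 2·24 = 68
20(ω_s−ω_c) = −68(ω_r−ω_c),  ω_s=0, ω_r=1
20(0−ω_c) = −68(1−ω_c)  ⇒  88ω_c = 68  ⇒  ω_c = 17/22
ω_c/ω_r = 17/22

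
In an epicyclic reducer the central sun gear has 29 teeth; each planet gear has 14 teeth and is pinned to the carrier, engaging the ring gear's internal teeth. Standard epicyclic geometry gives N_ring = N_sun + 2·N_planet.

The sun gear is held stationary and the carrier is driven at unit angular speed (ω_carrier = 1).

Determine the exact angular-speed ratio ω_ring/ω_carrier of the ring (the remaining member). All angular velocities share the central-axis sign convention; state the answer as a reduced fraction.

N_ring = 29 + 2·14 = 57
29(ω_s−ω_c) = −57(ω_r−ω_c),  ω_s=0, ω_c=1
ω_r = 1 − (29/57)(0−1) = 86/57
ω_r/ω_c = 86/57

86/57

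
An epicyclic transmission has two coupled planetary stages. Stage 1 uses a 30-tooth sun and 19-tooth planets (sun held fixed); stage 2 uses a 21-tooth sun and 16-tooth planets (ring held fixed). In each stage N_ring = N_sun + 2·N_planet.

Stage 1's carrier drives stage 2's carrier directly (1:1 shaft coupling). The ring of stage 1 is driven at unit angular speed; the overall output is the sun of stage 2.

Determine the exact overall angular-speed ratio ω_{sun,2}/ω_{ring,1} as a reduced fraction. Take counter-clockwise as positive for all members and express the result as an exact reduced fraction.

Stage 1: N_ring = 30 + 2·19 = 68
Stage 1: 30(ω_s−ω_c) = −68(ω_r−ω_c),  ω_s=0, ω_r=1
Stage 1: 30(0−ω_c) = −68(1−ω_c)  ⇒  98ω_c = 68  ⇒  ω_c = 34/49
  ⇒ ω_c¹/ω_r¹ = 34/49
Stage 2: N_ring = 21 + 2·16 = 53
Stage 2: 21(ω_s−ω_c) = −53(ω_r−ω_c),  ω_r=0, ω_c=1
Stage 2: ω_s = 1 − (53/21)(0−1) = 74/21
  ⇒ ω_s²/ω_c² = 74/21
Coupling ω_c² = ω_c¹ ⇒ overall = 34/49 × 74/21 = 2516/1029

2516/1029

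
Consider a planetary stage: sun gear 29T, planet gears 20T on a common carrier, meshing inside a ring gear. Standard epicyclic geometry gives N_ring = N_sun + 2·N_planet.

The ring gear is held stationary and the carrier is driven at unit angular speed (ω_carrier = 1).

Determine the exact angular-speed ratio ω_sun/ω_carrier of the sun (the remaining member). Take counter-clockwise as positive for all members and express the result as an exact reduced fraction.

N_ring = 29 + 2·20 = 69
29(ω_s−ω_c) = −69(ω_r−ω_c),  ω_r=0, ω_c=1
ω_s = 1 − (69/29)(0−1) = 98/29
ω_s/ω_c = 98/29

98/29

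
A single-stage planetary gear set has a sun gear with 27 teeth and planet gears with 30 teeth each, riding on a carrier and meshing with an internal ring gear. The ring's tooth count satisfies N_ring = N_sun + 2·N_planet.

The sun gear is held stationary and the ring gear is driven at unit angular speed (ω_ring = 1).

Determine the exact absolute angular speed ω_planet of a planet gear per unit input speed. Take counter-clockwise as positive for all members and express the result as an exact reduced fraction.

29/20

N_ring = 27 + 2·30 = 87
27(ω_s−ω_c) = −87(ω_r−ω_c),  ω_s=0, ω_r=1
27(0−ω_c) = −87(1−ω_c)  ⇒  114ω_c = 87  ⇒  ω_c = 29/38
sun–planet: 27·(0−29/38) = −30·(ω_p−ω_c)  ⇒  ω_p−ω_c = −(27/30)·(-29/38) = 261/380
ω_p = 29/38 + 261/380 = 29/20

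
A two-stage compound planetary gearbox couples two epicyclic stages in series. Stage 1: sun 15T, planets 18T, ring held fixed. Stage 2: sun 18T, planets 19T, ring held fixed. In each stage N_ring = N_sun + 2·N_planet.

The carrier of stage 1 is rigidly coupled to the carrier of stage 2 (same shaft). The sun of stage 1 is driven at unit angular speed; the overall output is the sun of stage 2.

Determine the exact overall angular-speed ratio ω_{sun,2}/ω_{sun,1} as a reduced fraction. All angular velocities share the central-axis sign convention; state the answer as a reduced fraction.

Stage 1: N_ring = 15 + 2·18 = 51
Stage 1: 15(ω_s−ω_c) = −51(ω_r−ω_c),  ω_r=0, ω_s=1
Stage 1: 15(1−ω_c) = −51(0−ω_c)  ⇒  66ω_c = 15  ⇒  ω_c = 5/22
  ⇒ ω_c¹/ω_s¹ = 5/22
Stage 2: N_ring = 18 + 2·19 = 56
Stage 2: 18(ω_s−ω_c) = −56(ω_r−ω_c),  ω_r=0, ω_c=1
Stage 2: ω_s = 1 − (56/18)(0−1) = 37/9
  ⇒ ω_s²/ω_c² = 37/9
Coupling ω_c² = ω_c¹ ⇒ overall = 5/22 × 37/9 = 185/198

185/198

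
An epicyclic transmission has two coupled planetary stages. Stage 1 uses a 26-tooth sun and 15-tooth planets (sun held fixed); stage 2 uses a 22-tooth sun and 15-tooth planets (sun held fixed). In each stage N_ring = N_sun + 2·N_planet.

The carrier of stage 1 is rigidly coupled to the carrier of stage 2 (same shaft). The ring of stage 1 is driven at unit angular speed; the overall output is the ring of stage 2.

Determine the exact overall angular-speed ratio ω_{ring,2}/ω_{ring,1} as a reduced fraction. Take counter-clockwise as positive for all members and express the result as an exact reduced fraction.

518/533

Stage 1: N_ring = 26 + 2·15 = 56
Stage 1: 26(ω_s−ω_c) = −56(ω_r−ω_c),  ω_s=0, ω_r=1
Stage 1: 26(0−ω_c) = −56(1−ω_c)  ⇒  82ω_c = 56  ⇒  ω_c = 28/41
  ⇒ ω_c¹/ω_r¹ = 28/41
Stage 2: N_ring = 22 + 2·15 = 52
Stage 2: 22(ω_s−ω_c) = −52(ω_r−ω_c),  ω_s=0, ω_c=1
Stage 2: ω_r = 1 − (22/52)(0−1) = 37/26
  ⇒ ω_r²/ω_c² = 37/26
Coupling ω_c² = ω_c¹ ⇒ overall = 28/41 × 37/26 = 518/533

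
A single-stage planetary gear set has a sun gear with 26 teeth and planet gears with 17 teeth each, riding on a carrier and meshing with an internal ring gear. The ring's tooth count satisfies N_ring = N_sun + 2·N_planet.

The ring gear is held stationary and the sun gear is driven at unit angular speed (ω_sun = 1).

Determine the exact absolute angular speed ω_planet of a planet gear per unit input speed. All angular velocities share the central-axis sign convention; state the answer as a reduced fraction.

-13/17

N_ring = 26 + 2·17 = 60
26(ω_s−ω_c) = −60(ω_r−ω_c),  ω_r=0, ω_s=1
26(1−ω_c) = −60(0−ω_c)  ⇒  86ω_c = 26  ⇒  ω_c = 13/43
sun–planet: 26·(1−13/43) = −17·(ω_p−ω_c)  ⇒  ω_p−ω_c = −(26/17)·(30/43) = -780/731
ω_p = 13/43 − 780/731 = -13/17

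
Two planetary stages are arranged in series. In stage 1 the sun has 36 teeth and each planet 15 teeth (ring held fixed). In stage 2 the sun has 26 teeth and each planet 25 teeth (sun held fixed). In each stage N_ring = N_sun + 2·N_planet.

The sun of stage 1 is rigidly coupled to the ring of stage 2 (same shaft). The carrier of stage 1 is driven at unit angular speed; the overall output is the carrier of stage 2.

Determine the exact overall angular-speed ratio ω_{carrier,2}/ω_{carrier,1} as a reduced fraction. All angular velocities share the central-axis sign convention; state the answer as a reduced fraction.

Stage 1: N_ring = 36 + 2·15 = 66
Stage 1: 36(ω_s−ω_c) = −66(ω_r−ω_c),  ω_r=0, ω_c=1
Stage 1: ω_s = 1 − (66/36)(0−1) = 17/6
  ⇒ ω_s¹/ω_c¹ = 17/6
Stage 2: N_ring = 26 + 2·25 = 76
Stage 2: 26(ω_s−ω_c) = −76(ω_r−ω_c),  ω_s=0, ω_r=1
Stage 2: 26(0−ω_c) = −76(1−ω_c)  ⇒  102ω_c = 76  ⇒  ω_c = 38/51
  ⇒ ω_c²/ω_r² = 38/51
Coupling ω_r² = ω_s¹ ⇒ overall = 17/6 × 38/51 = 19/9

19/9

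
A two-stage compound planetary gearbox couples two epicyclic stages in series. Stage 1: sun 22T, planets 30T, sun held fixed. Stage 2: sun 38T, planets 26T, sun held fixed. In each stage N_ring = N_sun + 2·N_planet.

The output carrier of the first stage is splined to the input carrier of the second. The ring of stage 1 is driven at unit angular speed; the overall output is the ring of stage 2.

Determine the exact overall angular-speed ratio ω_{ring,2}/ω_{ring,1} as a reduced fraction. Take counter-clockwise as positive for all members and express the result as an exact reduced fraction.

Stage 1: N_ring = 22 + 2·30 = 82
Stage 1: 22(ω_s−ω_c) = −82(ω_r−ω_c),  ω_s=0, ω_r=1
Stage 1: 22(0−ω_c) = −82(1−ω_c)  ⇒  104ω_c = 82  ⇒  ω_c = 41/52
  ⇒ ω_c¹/ω_r¹ = 41/52
Stage 2: N_ring = 38 + 2·26 = 90
Stage 2: 38(ω_s−ω_c) = −90(ω_r−ω_c),  ω_s=0, ω_c=1
Stage 2: ω_r = 1 − (38/90)(0−1) = 64/45
  ⇒ ω_r²/ω_c² = 64/45
Coupling ω_c² = ω_c¹ ⇒ overall = 41/52 × 64/45 = 656/585

656/585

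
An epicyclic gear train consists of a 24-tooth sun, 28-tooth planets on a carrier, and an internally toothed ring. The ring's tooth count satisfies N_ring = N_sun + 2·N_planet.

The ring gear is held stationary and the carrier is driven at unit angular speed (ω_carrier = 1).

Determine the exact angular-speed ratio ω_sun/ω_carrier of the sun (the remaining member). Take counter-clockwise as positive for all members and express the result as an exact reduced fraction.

13/3

N_ring = 24 + 2·28 = 80
24(ω_s−ω_c) = −80(ω_r−ω_c),  ω_r=0, ω_c=1
ω_s = 1 − (80/24)(0−1) = 13/3
ω_s/ω_c = 13/3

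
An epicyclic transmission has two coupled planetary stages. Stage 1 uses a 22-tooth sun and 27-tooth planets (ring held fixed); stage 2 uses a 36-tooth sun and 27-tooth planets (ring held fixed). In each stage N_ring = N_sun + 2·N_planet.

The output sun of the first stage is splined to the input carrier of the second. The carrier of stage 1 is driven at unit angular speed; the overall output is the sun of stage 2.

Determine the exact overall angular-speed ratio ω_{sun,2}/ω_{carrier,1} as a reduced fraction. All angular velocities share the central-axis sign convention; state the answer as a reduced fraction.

343/22

Stage 1: N_ring = 22 + 2·27 = 76
Stage 1: 22(ω_s−ω_c) = −76(ω_r−ω_c),  ω_r=0, ω_c=1
Stage 1: ω_s = 1 − (76/22)(0−1) = 49/11
  ⇒ ω_s¹/ω_c¹ = 49/11
Stage 2: N_ring = 36 + 2·27 = 90
Stage 2: 36(ω_s−ω_c) = −90(ω_r−ω_c),  ω_r=0, ω_c=1
Stage 2: ω_s = 1 − (90/36)(0−1) = 7/2
  ⇒ ω_s²/ω_c² = 7/2
Coupling ω_c² = ω_s¹ ⇒ overall = 49/11 × 7/2 = 343/22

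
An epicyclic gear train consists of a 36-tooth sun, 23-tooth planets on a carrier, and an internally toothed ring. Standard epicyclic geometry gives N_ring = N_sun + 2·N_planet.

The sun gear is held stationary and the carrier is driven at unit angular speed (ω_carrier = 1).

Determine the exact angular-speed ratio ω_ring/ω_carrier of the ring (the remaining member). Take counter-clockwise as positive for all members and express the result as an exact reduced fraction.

N_ring = 36 + 2·23 = 82
36(ω_s−ω_c) = −82(ω_r−ω_c),  ω_s=0, ω_c=1
ω_r = 1 − (36/82)(0−1) = 59/41
ω_r/ω_c = 59/41

59/41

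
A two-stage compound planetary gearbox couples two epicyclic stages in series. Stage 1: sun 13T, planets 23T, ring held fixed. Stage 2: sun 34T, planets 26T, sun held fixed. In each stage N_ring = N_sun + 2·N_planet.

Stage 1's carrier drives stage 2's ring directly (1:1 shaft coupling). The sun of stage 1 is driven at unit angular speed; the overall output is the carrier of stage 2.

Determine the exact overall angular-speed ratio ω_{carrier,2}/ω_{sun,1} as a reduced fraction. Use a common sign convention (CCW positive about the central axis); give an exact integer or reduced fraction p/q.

Stage 1: N_ring = 13 + 2·23 = 59
Stage 1: 13(ω_s−ω_c) = −59(ω_r−ω_c),  ω_r=0, ω_s=1
Stage 1: 13(1−ω_c) = −59(0−ω_c)  ⇒  72ω_c = 13  ⇒  ω_c = 13/72
  ⇒ ω_c¹/ω_s¹ = 13/72
Stage 2: N_ring = 34 + 2·26 = 86
Stage 2: 34(ω_s−ω_c) = −86(ω_r−ω_c),  ω_s=0, ω_r=1
Stage 2: 34(0−ω_c) = −86(1−ω_c)  ⇒  120ω_c = 86  ⇒  ω_c = 43/60
  ⇒ ω_c²/ω_r² = 43/60
Coupling ω_r² = ω_c¹ ⇒ overall = 13/72 × 43/60 = 559/4320

559/4320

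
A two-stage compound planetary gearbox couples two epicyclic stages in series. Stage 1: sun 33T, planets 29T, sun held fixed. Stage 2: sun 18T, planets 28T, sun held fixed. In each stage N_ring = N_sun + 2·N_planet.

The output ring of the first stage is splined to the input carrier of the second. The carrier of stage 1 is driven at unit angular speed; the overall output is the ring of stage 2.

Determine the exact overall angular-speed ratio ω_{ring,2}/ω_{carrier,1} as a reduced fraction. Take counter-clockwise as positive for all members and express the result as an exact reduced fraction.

Stage 1: N_ring = 33 + 2·29 = 91
Stage 1: 33(ω_s−ω_c) = −91(ω_r−ω_c),  ω_s=0, ω_c=1
Stage 1: ω_r = 1 − (33/91)(0−1) = 124/91
  ⇒ ω_r¹/ω_c¹ = 124/91
Stage 2: N_ring = 18 + 2·28 = 74
Stage 2: 18(ω_s−ω_c) = −74(ω_r−ω_c),  ω_s=0, ω_c=1
Stage 2: ω_r = 1 − (18/74)(0−1) = 46/37
  ⇒ ω_r²/ω_c² = 46/37
Coupling ω_c² = ω_r¹ ⇒ overall = 124/91 × 46/37 = 5704/3367

5704/3367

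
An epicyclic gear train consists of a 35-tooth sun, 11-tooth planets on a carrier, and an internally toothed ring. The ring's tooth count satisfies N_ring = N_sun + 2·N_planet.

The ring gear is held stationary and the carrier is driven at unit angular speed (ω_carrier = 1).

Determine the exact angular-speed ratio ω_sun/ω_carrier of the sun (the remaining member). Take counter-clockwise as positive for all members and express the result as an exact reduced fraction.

92/35

N_ring = 35 + 2·11 = 57
35(ω_s−ω_c) = −57(ω_r−ω_c),  ω_r=0, ω_c=1
ω_s = 1 − (57/35)(0−1) = 92/35
ω_s/ω_c = 92/35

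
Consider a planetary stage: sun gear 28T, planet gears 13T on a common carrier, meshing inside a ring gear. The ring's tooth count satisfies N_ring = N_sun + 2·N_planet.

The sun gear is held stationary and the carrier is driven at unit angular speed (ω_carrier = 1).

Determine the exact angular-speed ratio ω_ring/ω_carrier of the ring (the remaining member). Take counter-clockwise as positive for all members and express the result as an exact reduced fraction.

41/27

N_ring = 28 + 2·13 = 54
28(ω_s−ω_c) = −54(ω_r−ω_c),  ω_s=0, ω_c=1
ω_r = 1 − (28/54)(0−1) = 41/27
ω_r/ω_c = 41/27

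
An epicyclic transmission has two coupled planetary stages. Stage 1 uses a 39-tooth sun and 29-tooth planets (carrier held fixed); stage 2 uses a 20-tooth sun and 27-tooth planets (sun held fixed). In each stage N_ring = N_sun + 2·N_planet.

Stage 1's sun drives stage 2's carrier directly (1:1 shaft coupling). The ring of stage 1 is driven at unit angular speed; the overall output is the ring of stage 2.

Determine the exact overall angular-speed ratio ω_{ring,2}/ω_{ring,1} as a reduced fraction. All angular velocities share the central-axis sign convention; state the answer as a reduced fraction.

-4559/1443

Stage 1: N_ring = 39 + 2·29 = 97
Stage 1: 39(ω_s−ω_c) = −97(ω_r−ω_c),  ω_c=0, ω_r=1
Stage 1: ω_s = 0 − (97/39)(1−0) = -97/39
  ⇒ ω_s¹/ω_r¹ = -97/39
Stage 2: N_ring = 20 + 2·27 = 74
Stage 2: 20(ω_s−ω_c) = −74(ω_r−ω_c),  ω_s=0, ω_c=1
Stage 2: ω_r = 1 − (20/74)(0−1) = 47/37
  ⇒ ω_r²/ω_c² = 47/37
Coupling ω_c² = ω_s¹ ⇒ overall = -97/39 × 47/37 = -4559/1443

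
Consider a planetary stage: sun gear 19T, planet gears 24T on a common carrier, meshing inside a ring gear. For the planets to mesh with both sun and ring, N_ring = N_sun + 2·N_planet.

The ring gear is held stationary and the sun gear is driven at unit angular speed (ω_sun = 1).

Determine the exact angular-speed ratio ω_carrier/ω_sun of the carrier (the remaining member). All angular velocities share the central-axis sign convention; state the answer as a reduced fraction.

N_ring = 19 + 2·24 = 67
19(ω_s−ω_c) = −67(ω_r−ω_c),  ω_r=0, ω_s=1
19(1−ω_c) = −67(0−ω_c)  ⇒  86ω_c = 19  ⇒  ω_c = 19/86
ω_c/ω_s = 19/86

19/86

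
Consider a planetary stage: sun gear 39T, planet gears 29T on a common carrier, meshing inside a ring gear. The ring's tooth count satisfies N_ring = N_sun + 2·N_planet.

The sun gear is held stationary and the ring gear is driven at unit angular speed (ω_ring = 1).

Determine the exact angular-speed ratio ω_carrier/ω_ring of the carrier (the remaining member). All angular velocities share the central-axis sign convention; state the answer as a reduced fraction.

N_ring = 39 + 2·29 = 97
39(ω_s−ω_c) = −97(ω_r−ω_c),  ω_s=0, ω_r=1
39(0−ω_c) = −97(1−ω_c)  ⇒  136ω_c = 97  ⇒  ω_c = 97/136
ω_c/ω_r = 97/136

97/136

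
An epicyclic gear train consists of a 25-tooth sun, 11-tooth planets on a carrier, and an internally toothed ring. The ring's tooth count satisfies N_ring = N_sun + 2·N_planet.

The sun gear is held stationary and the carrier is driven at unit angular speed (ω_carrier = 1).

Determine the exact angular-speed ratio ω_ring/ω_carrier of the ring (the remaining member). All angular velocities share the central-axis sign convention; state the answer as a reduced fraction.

72/47

N_ring = 25 + 2·11 = 47
25(ω_s−ω_c) = −47(ω_r−ω_c),  ω_s=0, ω_c=1
ω_r = 1 − (25/47)(0−1) = 72/47
ω_r/ω_c = 72/47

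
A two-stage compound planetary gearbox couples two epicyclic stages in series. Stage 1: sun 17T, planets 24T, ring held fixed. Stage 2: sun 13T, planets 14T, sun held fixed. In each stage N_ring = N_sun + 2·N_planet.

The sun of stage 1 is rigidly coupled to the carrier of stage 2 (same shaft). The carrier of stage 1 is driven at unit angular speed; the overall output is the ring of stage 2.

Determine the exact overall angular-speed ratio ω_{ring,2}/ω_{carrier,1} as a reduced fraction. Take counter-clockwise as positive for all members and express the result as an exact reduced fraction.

108/17

Stage 1: N_ring = 17 + 2·24 = 65
Stage 1: 17(ω_s−ω_c) = −65(ω_r−ω_c),  ω_r=0, ω_c=1
Stage 1: ω_s = 1 − (65/17)(0−1) = 82/17
  ⇒ ω_s¹/ω_c¹ = 82/17
Stage 2: N_ring = 13 + 2·14 = 41
Stage 2: 13(ω_s−ω_c) = −41(ω_r−ω_c),  ω_s=0, ω_c=1
Stage 2: ω_r = 1 − (13/41)(0−1) = 54/41
  ⇒ ω_r²/ω_c² = 54/41
Coupling ω_c² = ω_s¹ ⇒ overall = 82/17 × 54/41 = 108/17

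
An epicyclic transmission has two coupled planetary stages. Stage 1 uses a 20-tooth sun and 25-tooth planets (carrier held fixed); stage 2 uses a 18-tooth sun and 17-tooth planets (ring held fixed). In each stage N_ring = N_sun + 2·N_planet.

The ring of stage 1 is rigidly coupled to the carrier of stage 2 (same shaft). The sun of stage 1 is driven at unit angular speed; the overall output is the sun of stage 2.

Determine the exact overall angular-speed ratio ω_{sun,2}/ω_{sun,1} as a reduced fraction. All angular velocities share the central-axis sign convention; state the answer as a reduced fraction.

-10/9

Stage 1: N_ring = 20 + 2·25 = 70
Stage 1: 20(ω_s−ω_c) = −70(ω_r−ω_c),  ω_c=0, ω_s=1
Stage 1: ω_r = 0 − (20/70)(1−0) = -2/7
  ⇒ ω_r¹/ω_s¹ = -2/7
Stage 2: N_ring = 18 + 2·17 = 52
Stage 2: 18(ω_s−ω_c) = −52(ω_r−ω_c),  ω_r=0, ω_c=1
Stage 2: ω_s = 1 − (52/18)(0−1) = 35/9
  ⇒ ω_s²/ω_c² = 35/9
Coupling ω_c² = ω_r¹ ⇒ overall = -2/7 × 35/9 = -10/9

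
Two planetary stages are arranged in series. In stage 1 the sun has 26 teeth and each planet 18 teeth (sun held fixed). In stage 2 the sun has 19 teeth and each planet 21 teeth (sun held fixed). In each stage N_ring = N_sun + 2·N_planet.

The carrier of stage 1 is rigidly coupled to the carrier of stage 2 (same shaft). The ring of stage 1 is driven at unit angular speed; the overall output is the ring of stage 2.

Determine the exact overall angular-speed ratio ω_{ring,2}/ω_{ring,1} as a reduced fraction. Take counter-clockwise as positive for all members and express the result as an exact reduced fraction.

620/671

Stage 1: N_ring = 26 + 2·18 = 62
Stage 1: 26(ω_s−ω_c) = −62(ω_r−ω_c),  ω_s=0, ω_r=1
Stage 1: 26(0−ω_c) = −62(1−ω_c)  ⇒  88ω_c = 62  ⇒  ω_c = 31/44
  ⇒ ω_c¹/ω_r¹ = 31/44
Stage 2: N_ring = 19 + 2·21 = 61
Stage 2: 19(ω_s−ω_c) = −61(ω_r−ω_c),  ω_s=0, ω_c=1
Stage 2: ω_r = 1 − (19/61)(0−1) = 80/61
  ⇒ ω_r²/ω_c² = 80/61
Coupling ω_c² = ω_c¹ ⇒ overall = 31/44 × 80/61 = 620/671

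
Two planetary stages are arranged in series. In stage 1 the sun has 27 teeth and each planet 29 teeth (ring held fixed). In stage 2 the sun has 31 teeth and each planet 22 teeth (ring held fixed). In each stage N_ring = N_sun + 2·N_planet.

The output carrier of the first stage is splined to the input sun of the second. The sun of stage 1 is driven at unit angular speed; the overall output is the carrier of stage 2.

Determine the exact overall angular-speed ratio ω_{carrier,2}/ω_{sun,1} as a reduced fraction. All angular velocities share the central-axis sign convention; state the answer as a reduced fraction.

Stage 1: N_ring = 27 + 2·29 = 85
Stage 1: 27(ω_s−ω_c) = −85(ω_r−ω_c),  ω_r=0, ω_s=1
Stage 1: 27(1−ω_c) = −85(0−ω_c)  ⇒  112ω_c = 27  ⇒  ω_c = 27/112
  ⇒ ω_c¹/ω_s¹ = 27/112
Stage 2: N_ring = 31 + 2·22 = 75
Stage 2: 31(ω_s−ω_c) = −75(ω_r−ω_c),  ω_r=0, ω_s=1
Stage 2: 31(1−ω_c) = −75(0−ω_c)  ⇒  106ω_c = 31  ⇒  ω_c = 31/106
  ⇒ ω_c²/ω_s² = 31/106
Coupling ω_s² = ω_c¹ ⇒ overall = 27/112 × 31/106 = 837/11872

837/11872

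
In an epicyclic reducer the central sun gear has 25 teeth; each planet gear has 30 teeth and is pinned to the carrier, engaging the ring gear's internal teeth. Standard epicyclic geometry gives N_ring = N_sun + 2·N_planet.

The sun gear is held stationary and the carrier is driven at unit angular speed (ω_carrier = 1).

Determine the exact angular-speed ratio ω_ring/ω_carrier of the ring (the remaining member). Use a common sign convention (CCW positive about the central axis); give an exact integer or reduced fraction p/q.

N_ring = 25 + 2·30 = 85
25(ω_s−ω_c) = −85(ω_r−ω_c),  ω_s=0, ω_c=1
ω_r = 1 − (25/85)(0−1) = 22/17
ω_r/ω_c = 22/17

22/17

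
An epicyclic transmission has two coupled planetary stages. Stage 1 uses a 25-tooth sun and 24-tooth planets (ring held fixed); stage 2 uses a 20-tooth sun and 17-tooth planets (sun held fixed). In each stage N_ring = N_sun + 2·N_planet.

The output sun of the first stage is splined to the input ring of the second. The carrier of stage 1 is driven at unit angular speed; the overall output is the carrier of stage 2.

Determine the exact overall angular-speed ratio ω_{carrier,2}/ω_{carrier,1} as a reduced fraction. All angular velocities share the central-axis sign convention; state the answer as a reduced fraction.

2646/925

Stage 1: N_ring = 25 + 2·24 = 73
Stage 1: 25(ω_s−ω_c) = −73(ω_r−ω_c),  ω_r=0, ω_c=1
Stage 1: ω_s = 1 − (73/25)(0−1) = 98/25
  ⇒ ω_s¹/ω_c¹ = 98/25
Stage 2: N_ring = 20 + 2·17 = 54
Stage 2: 20(ω_s−ω_c) = −54(ω_r−ω_c),  ω_s=0, ω_r=1
Stage 2: 20(0−ω_c) = −54(1−ω_c)  ⇒  74ω_c = 54  ⇒  ω_c = 27/37
  ⇒ ω_c²/ω_r² = 27/37
Coupling ω_r² = ω_s¹ ⇒ overall = 98/25 × 27/37 = 2646/925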